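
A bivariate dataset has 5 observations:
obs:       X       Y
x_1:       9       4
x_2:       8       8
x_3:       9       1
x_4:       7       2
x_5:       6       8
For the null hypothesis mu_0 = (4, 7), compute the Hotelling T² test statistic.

Step 1 — sample mean vector:
  mean(X) = (9 + 8 + 9 + 7 + 6) / 5 = 39/5 = 7.8
  mean(Y) = (4 + 8 + 1 + 2 + 8) / 5 = 23/5 = 4.6
  x̄ = (7.8, 4.6),  deviation x̄ - mu_0 = (7.8, 4.6) - (4, 7) = (3.8, -2.4).

Step 2 — sample covariance matrix, S[i,j] = (1/(n-1)) · Σ_k (x_{k,i} - mean_i) · (x_{k,j} - mean_j), divisor n-1 = 4:
  S[X,X] = ((1.2)·(1.2) + (0.2)·(0.2) + (1.2)·(1.2) + (-0.8)·(-0.8) + (-1.8)·(-1.8)) / 4 = 6.8/4 = 1.7
  S[X,Y] = ((1.2)·(-0.6) + (0.2)·(3.4) + (1.2)·(-3.6) + (-0.8)·(-2.6) + (-1.8)·(3.4)) / 4 = -8.4/4 = -2.1
  S[Y,Y] = ((-0.6)·(-0.6) + (3.4)·(3.4) + (-3.6)·(-3.6) + (-2.6)·(-2.6) + (3.4)·(3.4)) / 4 = 43.2/4 = 10.8
  S = [[1.7, -2.1],
 [-2.1, 10.8]].

Step 3 — invert S. det(S) = 1.7·10.8 - (-2.1)² = 13.95.
  S^{-1} = (1/det) · [[d, -b], [-b, a]] = [[0.7742, 0.1505],
 [0.1505, 0.1219]].

Step 4 — quadratic form (x̄ - mu_0)^T · S^{-1} · (x̄ - mu_0):
  S^{-1} · (x̄ - mu_0) = (2.5806, 0.2796),
  (x̄ - mu_0)^T · [...] = (3.8)·(2.5806) + (-2.4)·(0.2796) = 9.1355.

Step 5 — scale by n: T² = 5 · 9.1355 = 45.6774.

T² ≈ 45.6774


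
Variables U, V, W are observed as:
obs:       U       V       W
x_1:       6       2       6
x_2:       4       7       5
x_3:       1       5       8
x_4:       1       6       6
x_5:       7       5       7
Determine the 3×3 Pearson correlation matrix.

Step 1 — column means:
  mean(U) = (6 + 4 + 1 + 1 + 7) / 5 = 19/5 = 3.8
  mean(V) = (2 + 7 + 5 + 6 + 5) / 5 = 25/5 = 5
  mean(W) = (6 + 5 + 8 + 6 + 7) / 5 = 32/5 = 6.4

Step 2 — sample variances and covariances s[i,j] = (1/(n-1)) · Σ_k (x_{k,i} - mean_i) · (x_{k,j} - mean_j), with n-1 = 4:
  s[U,U] = ((2.2)·(2.2) + (0.2)·(0.2) + (-2.8)·(-2.8) + (-2.8)·(-2.8) + (3.2)·(3.2)) / 4 = 30.8/4 = 7.7
  s[U,V] = ((2.2)·(-3) + (0.2)·(2) + (-2.8)·(0) + (-2.8)·(1) + (3.2)·(0)) / 4 = -9/4 = -2.25
  s[U,W] = ((2.2)·(-0.4) + (0.2)·(-1.4) + (-2.8)·(1.6) + (-2.8)·(-0.4) + (3.2)·(0.6)) / 4 = -2.6/4 = -0.65
  s[V,V] = ((-3)·(-3) + (2)·(2) + (0)·(0) + (1)·(1) + (0)·(0)) / 4 = 14/4 = 3.5
  s[V,W] = ((-3)·(-0.4) + (2)·(-1.4) + (0)·(1.6) + (1)·(-0.4) + (0)·(0.6)) / 4 = -2/4 = -0.5
  s[W,W] = ((-0.4)·(-0.4) + (-1.4)·(-1.4) + (1.6)·(1.6) + (-0.4)·(-0.4) + (0.6)·(0.6)) / 4 = 5.2/4 = 1.3
  Sample standard deviations s_i = √(s[i,i]):
  s(U) = √(7.7) = 2.7749
  s(V) = √(3.5) = 1.8708
  s(W) = √(1.3) = 1.1402

Step 3 — r_{ij} = s_{ij} / (s_i · s_j):
  r[U,U] = 1 (diagonal).
  r[U,V] = -2.25 / (2.7749 · 1.8708) = -2.25 / 5.1913 = -0.4334
  r[U,W] = -0.65 / (2.7749 · 1.1402) = -0.65 / 3.1639 = -0.2054
  r[V,V] = 1 (diagonal).
  r[V,W] = -0.5 / (1.8708 · 1.1402) = -0.5 / 2.1331 = -0.2344
  r[W,W] = 1 (diagonal).

R is symmetric with unit diagonal. Assembling:

R = [[1, -0.4334, -0.2054],
 [-0.4334, 1, -0.2344],
 [-0.2054, -0.2344, 1]]


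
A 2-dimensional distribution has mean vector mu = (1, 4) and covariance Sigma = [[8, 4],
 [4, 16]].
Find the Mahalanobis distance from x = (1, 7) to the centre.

Step 1 — centre the observation: (x - mu) = (0, 3).

Step 2 — invert Sigma. det(Sigma) = 8·16 - (4)² = 112.
  Sigma^{-1} = (1/det) · [[d, -b], [-b, a]] = [[0.1429, -0.0357],
 [-0.0357, 0.0714]].

Step 3 — form the quadratic (x - mu)^T · Sigma^{-1} · (x - mu):
  Sigma^{-1} · (x - mu) = (-0.1071, 0.2143).
  (x - mu)^T · [Sigma^{-1} · (x - mu)] = (0)·(-0.1071) + (3)·(0.2143) = 0.6429.

Step 4 — take square root: d = √(0.6429) ≈ 0.8018.

d(x, mu) = √(0.6429) ≈ 0.8018


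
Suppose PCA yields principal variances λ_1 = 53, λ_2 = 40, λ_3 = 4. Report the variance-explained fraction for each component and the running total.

Step 1 — total variance = trace(Sigma) = Σ λ_i = 53 + 40 + 4 = 97.

Step 2 — fraction explained by component i = λ_i / Σ λ:
  PC1: 53/97 = 0.5464
  PC2: 40/97 = 0.4124
  PC3: 4/97 = 0.0412

Step 3 — cumulative fraction after k components = (λ_1 + ... + λ_k) / Σ λ:
  k = 1: 53/97 = 0.5464
  k = 2: (53 + 40)/97 = 93/97 = 0.9588
  k = 3: (53 + 40 + 4)/97 = 97/97 = 1

Summary (fraction, with percent):

explained: PC1 0.5464 (54.64%), PC2 0.4124 (41.24%), PC3 0.0412 (4.12%);  cumulative: 0.5464, 0.9588, 1


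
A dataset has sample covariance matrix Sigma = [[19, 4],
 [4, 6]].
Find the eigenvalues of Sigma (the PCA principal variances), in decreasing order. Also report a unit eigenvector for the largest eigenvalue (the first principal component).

Step 1 — characteristic polynomial of 2×2 Sigma:
  det(Sigma - λI) = λ² - trace · λ + det = 0.
  trace = 19 + 6 = 25, det = 19·6 - (4)² = 98.
Step 2 — discriminant:
  Δ = trace² - 4·det = 625 - 392 = 233.
Step 3 — eigenvalues:
  λ = (trace ± √Δ)/2 = (25 ± 15.2643)/2,
  λ_1 = 20.1322,  λ_2 = 4.8678.

Step 4 — unit eigenvector for λ_1: solve (Sigma - λ_1 I)v = 0. First row:
  (19 - 20.1322)·v_x + (4)·v_y = 0, i.e. (-1.1322)·v_x + (4)·v_y = 0,
  so v ∝ (b, λ_1 - a) = (4, 1.1322) = u.
  ||u|| = √((4)² + (1.1322)²) = √(17.2818) ≈ 4.1571,
  v_1 = u/||u|| ≈ (0.9622, 0.2723) (||v_1|| = 1).

λ_1 = 20.1322,  λ_2 = 4.8678;  v_1 ≈ (0.9622, 0.2723)


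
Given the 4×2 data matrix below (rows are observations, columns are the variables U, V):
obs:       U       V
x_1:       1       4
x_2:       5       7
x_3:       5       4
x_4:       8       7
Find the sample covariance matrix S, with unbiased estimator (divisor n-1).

Step 1 — column means:
  mean(U) = (1 + 5 + 5 + 8) / 4 = 19/4 = 4.75
  mean(V) = (4 + 7 + 4 + 7) / 4 = 22/4 = 5.5

Step 2 — sample covariance S[i,j] = (1/(n-1)) · Σ_k (x_{k,i} - mean_i) · (x_{k,j} - mean_j), with n-1 = 3.
  S[U,U] = ((-3.75)·(-3.75) + (0.25)·(0.25) + (0.25)·(0.25) + (3.25)·(3.25)) / 3 = 24.75/3 = 8.25
  S[U,V] = ((-3.75)·(-1.5) + (0.25)·(1.5) + (0.25)·(-1.5) + (3.25)·(1.5)) / 3 = 10.5/3 = 3.5
  S[V,V] = ((-1.5)·(-1.5) + (1.5)·(1.5) + (-1.5)·(-1.5) + (1.5)·(1.5)) / 3 = 9/3 = 3

S is symmetric (S[j,i] = S[i,j]). Assembling:

S = [[8.25, 3.5],
 [3.5, 3]]


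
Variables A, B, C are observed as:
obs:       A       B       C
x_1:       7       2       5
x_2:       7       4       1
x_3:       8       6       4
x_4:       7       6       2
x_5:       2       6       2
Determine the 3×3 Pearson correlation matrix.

Step 1 — column means:
  mean(A) = (7 + 7 + 8 + 7 + 2) / 5 = 31/5 = 6.2
  mean(B) = (2 + 4 + 6 + 6 + 6) / 5 = 24/5 = 4.8
  mean(C) = (5 + 1 + 4 + 2 + 2) / 5 = 14/5 = 2.8

Step 2 — sample variances and covariances s[i,j] = (1/(n-1)) · Σ_k (x_{k,i} - mean_i) · (x_{k,j} - mean_j), with n-1 = 4:
  s[A,A] = ((0.8)·(0.8) + (0.8)·(0.8) + (1.8)·(1.8) + (0.8)·(0.8) + (-4.2)·(-4.2)) / 4 = 22.8/4 = 5.7
  s[A,B] = ((0.8)·(-2.8) + (0.8)·(-0.8) + (1.8)·(1.2) + (0.8)·(1.2) + (-4.2)·(1.2)) / 4 = -4.8/4 = -1.2
  s[A,C] = ((0.8)·(2.2) + (0.8)·(-1.8) + (1.8)·(1.2) + (0.8)·(-0.8) + (-4.2)·(-0.8)) / 4 = 5.2/4 = 1.3
  s[B,B] = ((-2.8)·(-2.8) + (-0.8)·(-0.8) + (1.2)·(1.2) + (1.2)·(1.2) + (1.2)·(1.2)) / 4 = 12.8/4 = 3.2
  s[B,C] = ((-2.8)·(2.2) + (-0.8)·(-1.8) + (1.2)·(1.2) + (1.2)·(-0.8) + (1.2)·(-0.8)) / 4 = -5.2/4 = -1.3
  s[C,C] = ((2.2)·(2.2) + (-1.8)·(-1.8) + (1.2)·(1.2) + (-0.8)·(-0.8) + (-0.8)·(-0.8)) / 4 = 10.8/4 = 2.7
  Sample standard deviations s_i = √(s[i,i]):
  s(A) = √(5.7) = 2.3875
  s(B) = √(3.2) = 1.7889
  s(C) = √(2.7) = 1.6432

Step 3 — r_{ij} = s_{ij} / (s_i · s_j):
  r[A,A] = 1 (diagonal).
  r[A,B] = -1.2 / (2.3875 · 1.7889) = -1.2 / 4.2708 = -0.281
  r[A,C] = 1.3 / (2.3875 · 1.6432) = 1.3 / 3.923 = 0.3314
  r[B,B] = 1 (diagonal).
  r[B,C] = -1.3 / (1.7889 · 1.6432) = -1.3 / 2.9394 = -0.4423
  r[C,C] = 1 (diagonal).

R is symmetric with unit diagonal. Assembling:

R = [[1, -0.281, 0.3314],
 [-0.281, 1, -0.4423],
 [0.3314, -0.4423, 1]]


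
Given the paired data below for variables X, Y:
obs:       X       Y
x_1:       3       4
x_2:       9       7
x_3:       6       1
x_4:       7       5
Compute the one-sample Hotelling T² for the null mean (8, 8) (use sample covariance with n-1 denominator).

Step 1 — sample mean vector:
  mean(X) = (3 + 9 + 6 + 7) / 4 = 25/4 = 6.25
  mean(Y) = (4 + 7 + 1 + 5) / 4 = 17/4 = 4.25
  x̄ = (6.25, 4.25),  deviation x̄ - mu_0 = (6.25, 4.25) - (8, 8) = (-1.75, -3.75).

Step 2 — sample covariance matrix, S[i,j] = (1/(n-1)) · Σ_k (x_{k,i} - mean_i) · (x_{k,j} - mean_j), divisor n-1 = 3:
  S[X,X] = ((-3.25)·(-3.25) + (2.75)·(2.75) + (-0.25)·(-0.25) + (0.75)·(0.75)) / 3 = 18.75/3 = 6.25
  S[X,Y] = ((-3.25)·(-0.25) + (2.75)·(2.75) + (-0.25)·(-3.25) + (0.75)·(0.75)) / 3 = 9.75/3 = 3.25
  S[Y,Y] = ((-0.25)·(-0.25) + (2.75)·(2.75) + (-3.25)·(-3.25) + (0.75)·(0.75)) / 3 = 18.75/3 = 6.25
  S = [[6.25, 3.25],
 [3.25, 6.25]].

Step 3 — invert S. det(S) = 6.25·6.25 - (3.25)² = 28.5.
  S^{-1} = (1/det) · [[d, -b], [-b, a]] = [[0.2193, -0.114],
 [-0.114, 0.2193]].

Step 4 — quadratic form (x̄ - mu_0)^T · S^{-1} · (x̄ - mu_0):
  S^{-1} · (x̄ - mu_0) = (0.0439, -0.6228),
  (x̄ - mu_0)^T · [...] = (-1.75)·(0.0439) + (-3.75)·(-0.6228) = 2.2588.

Step 5 — scale by n: T² = 4 · 2.2588 = 9.0351.

T² ≈ 9.0351


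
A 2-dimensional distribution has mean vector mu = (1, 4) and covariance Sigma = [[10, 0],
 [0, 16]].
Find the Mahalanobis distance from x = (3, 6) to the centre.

Step 1 — centre the observation: (x - mu) = (2, 2).

Step 2 — invert Sigma. det(Sigma) = 10·16 - (0)² = 160.
  Sigma^{-1} = (1/det) · [[d, -b], [-b, a]] = [[0.1, 0],
 [0, 0.0625]].

Step 3 — form the quadratic (x - mu)^T · Sigma^{-1} · (x - mu):
  Sigma^{-1} · (x - mu) = (0.2, 0.125).
  (x - mu)^T · [Sigma^{-1} · (x - mu)] = (2)·(0.2) + (2)·(0.125) = 0.65.

Step 4 — take square root: d = √(0.65) ≈ 0.8062.

d(x, mu) = √(0.65) ≈ 0.8062


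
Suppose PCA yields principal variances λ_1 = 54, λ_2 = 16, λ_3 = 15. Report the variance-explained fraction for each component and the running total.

Step 1 — total variance = trace(Sigma) = Σ λ_i = 54 + 16 + 15 = 85.

Step 2 — fraction explained by component i = λ_i / Σ λ:
  PC1: 54/85 = 0.6353
  PC2: 16/85 = 0.1882
  PC3: 15/85 = 0.1765

Step 3 — cumulative fraction after k components = (λ_1 + ... + λ_k) / Σ λ:
  k = 1: 54/85 = 0.6353
  k = 2: (54 + 16)/85 = 70/85 = 0.8235
  k = 3: (54 + 16 + 15)/85 = 85/85 = 1

Summary (fraction, with percent):

explained: PC1 0.6353 (63.53%), PC2 0.1882 (18.82%), PC3 0.1765 (17.65%);  cumulative: 0.6353, 0.8235, 1


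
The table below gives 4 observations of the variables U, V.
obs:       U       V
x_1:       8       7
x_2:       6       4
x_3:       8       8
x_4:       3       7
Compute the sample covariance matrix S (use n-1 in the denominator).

Step 1 — column means:
  mean(U) = (8 + 6 + 8 + 3) / 4 = 25/4 = 6.25
  mean(V) = (7 + 4 + 8 + 7) / 4 = 26/4 = 6.5

Step 2 — sample covariance S[i,j] = (1/(n-1)) · Σ_k (x_{k,i} - mean_i) · (x_{k,j} - mean_j), with n-1 = 3.
  S[U,U] = ((1.75)·(1.75) + (-0.25)·(-0.25) + (1.75)·(1.75) + (-3.25)·(-3.25)) / 3 = 16.75/3 = 5.5833
  S[U,V] = ((1.75)·(0.5) + (-0.25)·(-2.5) + (1.75)·(1.5) + (-3.25)·(0.5)) / 3 = 2.5/3 = 0.8333
  S[V,V] = ((0.5)·(0.5) + (-2.5)·(-2.5) + (1.5)·(1.5) + (0.5)·(0.5)) / 3 = 9/3 = 3

S is symmetric (S[j,i] = S[i,j]). Assembling:

S = [[5.5833, 0.8333],
 [0.8333, 3]]


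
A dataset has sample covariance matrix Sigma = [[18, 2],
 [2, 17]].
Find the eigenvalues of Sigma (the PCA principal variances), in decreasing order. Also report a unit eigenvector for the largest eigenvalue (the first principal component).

Step 1 — characteristic polynomial of 2×2 Sigma:
  det(Sigma - λI) = λ² - trace · λ + det = 0.
  trace = 18 + 17 = 35, det = 18·17 - (2)² = 302.
Step 2 — discriminant:
  Δ = trace² - 4·det = 1225 - 1208 = 17.
Step 3 — eigenvalues:
  λ = (trace ± √Δ)/2 = (35 ± 4.1231)/2,
  λ_1 = 19.5616,  λ_2 = 15.4384.

Step 4 — unit eigenvector for λ_1: solve (Sigma - λ_1 I)v = 0. First row:
  (18 - 19.5616)·v_x + (2)·v_y = 0, i.e. (-1.5616)·v_x + (2)·v_y = 0,
  so v ∝ (b, λ_1 - a) = (2, 1.5616) = u.
  ||u|| = √((2)² + (1.5616)²) = √(6.4384) ≈ 2.5374,
  v_1 = u/||u|| ≈ (0.7882, 0.6154) (||v_1|| = 1).

λ_1 = 19.5616,  λ_2 = 15.4384;  v_1 ≈ (0.7882, 0.6154)


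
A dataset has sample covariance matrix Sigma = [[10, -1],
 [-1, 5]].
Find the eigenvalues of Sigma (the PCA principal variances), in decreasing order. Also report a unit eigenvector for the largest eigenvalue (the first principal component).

Step 1 — characteristic polynomial of 2×2 Sigma:
  det(Sigma - λI) = λ² - trace · λ + det = 0.
  trace = 10 + 5 = 15, det = 10·5 - (-1)² = 49.
Step 2 — discriminant:
  Δ = trace² - 4·det = 225 - 196 = 29.
Step 3 — eigenvalues:
  λ = (trace ± √Δ)/2 = (15 ± 5.3852)/2,
  λ_1 = 10.1926,  λ_2 = 4.8074.

Step 4 — unit eigenvector for λ_1: solve (Sigma - λ_1 I)v = 0. First row:
  (10 - 10.1926)·v_x + (-1)·v_y = 0, i.e. (-0.1926)·v_x + (-1)·v_y = 0,
  so v ∝ (b, λ_1 - a) = (-1, 0.1926); multiply by -1 so the first entry is positive: u = (1, -0.1926).
  ||u|| = √((1)² + (-0.1926)²) = √(1.0371) ≈ 1.0184,
  v_1 = u/||u|| ≈ (0.982, -0.1891) (||v_1|| = 1).

λ_1 = 10.1926,  λ_2 = 4.8074;  v_1 ≈ (0.982, -0.1891)


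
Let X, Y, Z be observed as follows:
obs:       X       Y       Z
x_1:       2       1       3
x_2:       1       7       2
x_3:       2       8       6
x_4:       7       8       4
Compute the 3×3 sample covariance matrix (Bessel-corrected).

Step 1 — column means:
  mean(X) = (2 + 1 + 2 + 7) / 4 = 12/4 = 3
  mean(Y) = (1 + 7 + 8 + 8) / 4 = 24/4 = 6
  mean(Z) = (3 + 2 + 6 + 4) / 4 = 15/4 = 3.75

Step 2 — sample covariance S[i,j] = (1/(n-1)) · Σ_k (x_{k,i} - mean_i) · (x_{k,j} - mean_j), with n-1 = 3.
  S[X,X] = ((-1)·(-1) + (-2)·(-2) + (-1)·(-1) + (4)·(4)) / 3 = 22/3 = 7.3333
  S[X,Y] = ((-1)·(-5) + (-2)·(1) + (-1)·(2) + (4)·(2)) / 3 = 9/3 = 3
  S[X,Z] = ((-1)·(-0.75) + (-2)·(-1.75) + (-1)·(2.25) + (4)·(0.25)) / 3 = 3/3 = 1
  S[Y,Y] = ((-5)·(-5) + (1)·(1) + (2)·(2) + (2)·(2)) / 3 = 34/3 = 11.3333
  S[Y,Z] = ((-5)·(-0.75) + (1)·(-1.75) + (2)·(2.25) + (2)·(0.25)) / 3 = 7/3 = 2.3333
  S[Z,Z] = ((-0.75)·(-0.75) + (-1.75)·(-1.75) + (2.25)·(2.25) + (0.25)·(0.25)) / 3 = 8.75/3 = 2.9167

S is symmetric (S[j,i] = S[i,j]). Assembling:

S = [[7.3333, 3, 1],
 [3, 11.3333, 2.3333],
 [1, 2.3333, 2.9167]]


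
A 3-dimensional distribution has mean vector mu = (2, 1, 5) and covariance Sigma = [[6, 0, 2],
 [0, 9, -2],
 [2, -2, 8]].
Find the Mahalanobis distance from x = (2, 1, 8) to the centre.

Step 1 — centre the observation: (x - mu) = (0, 0, 3).

Step 2 — invert Sigma (cofactor / det for 3×3, or solve directly):
  Sigma^{-1} = [[0.1828, -0.0108, -0.0484],
 [-0.0108, 0.1183, 0.0323],
 [-0.0484, 0.0323, 0.1452]].

Step 3 — form the quadratic (x - mu)^T · Sigma^{-1} · (x - mu):
  Sigma^{-1} · (x - mu) = (-0.1452, 0.0968, 0.4355).
  (x - mu)^T · [Sigma^{-1} · (x - mu)] = (0)·(-0.1452) + (0)·(0.0968) + (3)·(0.4355) = 1.3065.

Step 4 — take square root: d = √(1.3065) ≈ 1.143.

d(x, mu) = √(1.3065) ≈ 1.143


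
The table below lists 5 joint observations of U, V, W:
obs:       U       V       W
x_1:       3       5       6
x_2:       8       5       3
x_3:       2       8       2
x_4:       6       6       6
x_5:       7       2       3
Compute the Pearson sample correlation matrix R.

Step 1 — column means:
  mean(U) = (3 + 8 + 2 + 6 + 7) / 5 = 26/5 = 5.2
  mean(V) = (5 + 5 + 8 + 6 + 2) / 5 = 26/5 = 5.2
  mean(W) = (6 + 3 + 2 + 6 + 3) / 5 = 20/5 = 4

Step 2 — sample variances and covariances s[i,j] = (1/(n-1)) · Σ_k (x_{k,i} - mean_i) · (x_{k,j} - mean_j), with n-1 = 4:
  s[U,U] = ((-2.2)·(-2.2) + (2.8)·(2.8) + (-3.2)·(-3.2) + (0.8)·(0.8) + (1.8)·(1.8)) / 4 = 26.8/4 = 6.7
  s[U,V] = ((-2.2)·(-0.2) + (2.8)·(-0.2) + (-3.2)·(2.8) + (0.8)·(0.8) + (1.8)·(-3.2)) / 4 = -14.2/4 = -3.55
  s[U,W] = ((-2.2)·(2) + (2.8)·(-1) + (-3.2)·(-2) + (0.8)·(2) + (1.8)·(-1)) / 4 = -1/4 = -0.25
  s[V,V] = ((-0.2)·(-0.2) + (-0.2)·(-0.2) + (2.8)·(2.8) + (0.8)·(0.8) + (-3.2)·(-3.2)) / 4 = 18.8/4 = 4.7
  s[V,W] = ((-0.2)·(2) + (-0.2)·(-1) + (2.8)·(-2) + (0.8)·(2) + (-3.2)·(-1)) / 4 = -1/4 = -0.25
  s[W,W] = ((2)·(2) + (-1)·(-1) + (-2)·(-2) + (2)·(2) + (-1)·(-1)) / 4 = 14/4 = 3.5
  Sample standard deviations s_i = √(s[i,i]):
  s(U) = √(6.7) = 2.5884
  s(V) = √(4.7) = 2.1679
  s(W) = √(3.5) = 1.8708

Step 3 — r_{ij} = s_{ij} / (s_i · s_j):
  r[U,U] = 1 (diagonal).
  r[U,V] = -3.55 / (2.5884 · 2.1679) = -3.55 / 5.6116 = -0.6326
  r[U,W] = -0.25 / (2.5884 · 1.8708) = -0.25 / 4.8425 = -0.0516
  r[V,V] = 1 (diagonal).
  r[V,W] = -0.25 / (2.1679 · 1.8708) = -0.25 / 4.0559 = -0.0616
  r[W,W] = 1 (diagonal).

R is symmetric with unit diagonal. Assembling:

R = [[1, -0.6326, -0.0516],
 [-0.6326, 1, -0.0616],
 [-0.0516, -0.0616, 1]]


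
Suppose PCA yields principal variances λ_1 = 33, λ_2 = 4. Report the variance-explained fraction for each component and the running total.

Step 1 — total variance = trace(Sigma) = Σ λ_i = 33 + 4 = 37.

Step 2 — fraction explained by component i = λ_i / Σ λ:
  PC1: 33/37 = 0.8919
  PC2: 4/37 = 0.1081

Step 3 — cumulative fraction after k components = (λ_1 + ... + λ_k) / Σ λ:
  k = 1: 33/37 = 0.8919
  k = 2: (33 + 4)/37 = 37/37 = 1

Summary (fraction, with percent):

explained: PC1 0.8919 (89.19%), PC2 0.1081 (10.81%);  cumulative: 0.8919, 1


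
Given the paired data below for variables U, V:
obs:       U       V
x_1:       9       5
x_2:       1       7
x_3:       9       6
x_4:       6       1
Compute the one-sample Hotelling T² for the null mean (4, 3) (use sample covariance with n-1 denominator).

Step 1 — sample mean vector:
  mean(U) = (9 + 1 + 9 + 6) / 4 = 25/4 = 6.25
  mean(V) = (5 + 7 + 6 + 1) / 4 = 19/4 = 4.75
  x̄ = (6.25, 4.75),  deviation x̄ - mu_0 = (6.25, 4.75) - (4, 3) = (2.25, 1.75).

Step 2 — sample covariance matrix, S[i,j] = (1/(n-1)) · Σ_k (x_{k,i} - mean_i) · (x_{k,j} - mean_j), divisor n-1 = 3:
  S[U,U] = ((2.75)·(2.75) + (-5.25)·(-5.25) + (2.75)·(2.75) + (-0.25)·(-0.25)) / 3 = 42.75/3 = 14.25
  S[U,V] = ((2.75)·(0.25) + (-5.25)·(2.25) + (2.75)·(1.25) + (-0.25)·(-3.75)) / 3 = -6.75/3 = -2.25
  S[V,V] = ((0.25)·(0.25) + (2.25)·(2.25) + (1.25)·(1.25) + (-3.75)·(-3.75)) / 3 = 20.75/3 = 6.9167
  S = [[14.25, -2.25],
 [-2.25, 6.9167]].

Step 3 — invert S. det(S) = 14.25·6.9167 - (-2.25)² = 93.5.
  S^{-1} = (1/det) · [[d, -b], [-b, a]] = [[0.074, 0.0241],
 [0.0241, 0.1524]].

Step 4 — quadratic form (x̄ - mu_0)^T · S^{-1} · (x̄ - mu_0):
  S^{-1} · (x̄ - mu_0) = (0.2086, 0.3209),
  (x̄ - mu_0)^T · [...] = (2.25)·(0.2086) + (1.75)·(0.3209) = 1.0307.

Step 5 — scale by n: T² = 4 · 1.0307 = 4.123.

T² ≈ 4.123


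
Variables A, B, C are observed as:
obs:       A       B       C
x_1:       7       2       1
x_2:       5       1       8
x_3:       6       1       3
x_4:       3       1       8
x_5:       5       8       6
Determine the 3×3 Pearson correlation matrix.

Step 1 — column means:
  mean(A) = (7 + 5 + 6 + 3 + 5) / 5 = 26/5 = 5.2
  mean(B) = (2 + 1 + 1 + 1 + 8) / 5 = 13/5 = 2.6
  mean(C) = (1 + 8 + 3 + 8 + 6) / 5 = 26/5 = 5.2

Step 2 — sample variances and covariances s[i,j] = (1/(n-1)) · Σ_k (x_{k,i} - mean_i) · (x_{k,j} - mean_j), with n-1 = 4:
  s[A,A] = ((1.8)·(1.8) + (-0.2)·(-0.2) + (0.8)·(0.8) + (-2.2)·(-2.2) + (-0.2)·(-0.2)) / 4 = 8.8/4 = 2.2
  s[A,B] = ((1.8)·(-0.6) + (-0.2)·(-1.6) + (0.8)·(-1.6) + (-2.2)·(-1.6) + (-0.2)·(5.4)) / 4 = 0.4/4 = 0.1
  s[A,C] = ((1.8)·(-4.2) + (-0.2)·(2.8) + (0.8)·(-2.2) + (-2.2)·(2.8) + (-0.2)·(0.8)) / 4 = -16.2/4 = -4.05
  s[B,B] = ((-0.6)·(-0.6) + (-1.6)·(-1.6) + (-1.6)·(-1.6) + (-1.6)·(-1.6) + (5.4)·(5.4)) / 4 = 37.2/4 = 9.3
  s[B,C] = ((-0.6)·(-4.2) + (-1.6)·(2.8) + (-1.6)·(-2.2) + (-1.6)·(2.8) + (5.4)·(0.8)) / 4 = 1.4/4 = 0.35
  s[C,C] = ((-4.2)·(-4.2) + (2.8)·(2.8) + (-2.2)·(-2.2) + (2.8)·(2.8) + (0.8)·(0.8)) / 4 = 38.8/4 = 9.7
  Sample standard deviations s_i = √(s[i,i]):
  s(A) = √(2.2) = 1.4832
  s(B) = √(9.3) = 3.0496
  s(C) = √(9.7) = 3.1145

Step 3 — r_{ij} = s_{ij} / (s_i · s_j):
  r[A,A] = 1 (diagonal).
  r[A,B] = 0.1 / (1.4832 · 3.0496) = 0.1 / 4.5233 = 0.0221
  r[A,C] = -4.05 / (1.4832 · 3.1145) = -4.05 / 4.6195 = -0.8767
  r[B,B] = 1 (diagonal).
  r[B,C] = 0.35 / (3.0496 · 3.1145) = 0.35 / 9.4979 = 0.0369
  r[C,C] = 1 (diagonal).

R is symmetric with unit diagonal. Assembling:

R = [[1, 0.0221, -0.8767],
 [0.0221, 1, 0.0369],
 [-0.8767, 0.0369, 1]]


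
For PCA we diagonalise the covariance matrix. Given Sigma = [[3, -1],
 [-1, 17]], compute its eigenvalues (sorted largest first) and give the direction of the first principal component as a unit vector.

Step 1 — characteristic polynomial of 2×2 Sigma:
  det(Sigma - λI) = λ² - trace · λ + det = 0.
  trace = 3 + 17 = 20, det = 3·17 - (-1)² = 50.
Step 2 — discriminant:
  Δ = trace² - 4·det = 400 - 200 = 200.
Step 3 — eigenvalues:
  λ = (trace ± √Δ)/2 = (20 ± 14.1421)/2,
  λ_1 = 17.0711,  λ_2 = 2.9289.

Step 4 — unit eigenvector for λ_1: solve (Sigma - λ_1 I)v = 0. First row:
  (3 - 17.0711)·v_x + (-1)·v_y = 0, i.e. (-14.0711)·v_x + (-1)·v_y = 0,
  so v ∝ (b, λ_1 - a) = (-1, 14.0711); multiply by -1 so the first entry is positive: u = (1, -14.0711).
  ||u|| = √((1)² + (-14.0711)²) = √(198.9949) ≈ 14.1066,
  v_1 = u/||u|| ≈ (0.0709, -0.9975) (||v_1|| = 1).

λ_1 = 17.0711,  λ_2 = 2.9289;  v_1 ≈ (0.0709, -0.9975)


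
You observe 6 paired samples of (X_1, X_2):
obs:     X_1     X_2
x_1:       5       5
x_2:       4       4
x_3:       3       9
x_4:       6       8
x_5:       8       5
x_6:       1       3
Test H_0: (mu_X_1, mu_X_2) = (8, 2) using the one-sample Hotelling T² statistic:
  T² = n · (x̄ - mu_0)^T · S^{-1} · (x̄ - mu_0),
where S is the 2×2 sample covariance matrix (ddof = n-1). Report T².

Step 1 — sample mean vector:
  mean(X_1) = (5 + 4 + 3 + 6 + 8 + 1) / 6 = 27/6 = 4.5
  mean(X_2) = (5 + 4 + 9 + 8 + 5 + 3) / 6 = 34/6 = 5.6667
  x̄ = (4.5, 5.6667),  deviation x̄ - mu_0 = (4.5, 5.6667) - (8, 2) = (-3.5, 3.6667).

Step 2 — sample covariance matrix, S[i,j] = (1/(n-1)) · Σ_k (x_{k,i} - mean_i) · (x_{k,j} - mean_j), divisor n-1 = 5:
  S[X_1,X_1] = ((0.5)·(0.5) + (-0.5)·(-0.5) + (-1.5)·(-1.5) + (1.5)·(1.5) + (3.5)·(3.5) + (-3.5)·(-3.5)) / 5 = 29.5/5 = 5.9
  S[X_1,X_2] = ((0.5)·(-0.6667) + (-0.5)·(-1.6667) + (-1.5)·(3.3333) + (1.5)·(2.3333) + (3.5)·(-0.6667) + (-3.5)·(-2.6667)) / 5 = 6/5 = 1.2
  S[X_2,X_2] = ((-0.6667)·(-0.6667) + (-1.6667)·(-1.6667) + (3.3333)·(3.3333) + (2.3333)·(2.3333) + (-0.6667)·(-0.6667) + (-2.6667)·(-2.6667)) / 5 = 27.3333/5 = 5.4667
  S = [[5.9, 1.2],
 [1.2, 5.4667]].

Step 3 — invert S. det(S) = 5.9·5.4667 - (1.2)² = 30.8133.
  S^{-1} = (1/det) · [[d, -b], [-b, a]] = [[0.1774, -0.0389],
 [-0.0389, 0.1915]].

Step 4 — quadratic form (x̄ - mu_0)^T · S^{-1} · (x̄ - mu_0):
  S^{-1} · (x̄ - mu_0) = (-0.7637, 0.8384),
  (x̄ - mu_0)^T · [...] = (-3.5)·(-0.7637) + (3.6667)·(0.8384) = 5.7472.

Step 5 — scale by n: T² = 6 · 5.7472 = 34.4829.

T² ≈ 34.4829


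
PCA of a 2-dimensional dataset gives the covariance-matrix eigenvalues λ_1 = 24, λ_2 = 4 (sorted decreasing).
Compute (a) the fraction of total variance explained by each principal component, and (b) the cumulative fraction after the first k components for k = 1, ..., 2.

Step 1 — total variance = trace(Sigma) = Σ λ_i = 24 + 4 = 28.

Step 2 — fraction explained by component i = λ_i / Σ λ:
  PC1: 24/28 = 0.8571
  PC2: 4/28 = 0.1429

Step 3 — cumulative fraction after k components = (λ_1 + ... + λ_k) / Σ λ:
  k = 1: 24/28 = 0.8571
  k = 2: (24 + 4)/28 = 28/28 = 1

Summary (fraction, with percent):

explained: PC1 0.8571 (85.71%), PC2 0.1429 (14.29%);  cumulative: 0.8571, 1


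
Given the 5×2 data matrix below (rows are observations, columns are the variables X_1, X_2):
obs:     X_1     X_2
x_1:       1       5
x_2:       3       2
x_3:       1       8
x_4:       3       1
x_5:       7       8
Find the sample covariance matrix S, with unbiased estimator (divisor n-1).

Step 1 — column means:
  mean(X_1) = (1 + 3 + 1 + 3 + 7) / 5 = 15/5 = 3
  mean(X_2) = (5 + 2 + 8 + 1 + 8) / 5 = 24/5 = 4.8

Step 2 — sample covariance S[i,j] = (1/(n-1)) · Σ_k (x_{k,i} - mean_i) · (x_{k,j} - mean_j), with n-1 = 4.
  S[X_1,X_1] = ((-2)·(-2) + (0)·(0) + (-2)·(-2) + (0)·(0) + (4)·(4)) / 4 = 24/4 = 6
  S[X_1,X_2] = ((-2)·(0.2) + (0)·(-2.8) + (-2)·(3.2) + (0)·(-3.8) + (4)·(3.2)) / 4 = 6/4 = 1.5
  S[X_2,X_2] = ((0.2)·(0.2) + (-2.8)·(-2.8) + (3.2)·(3.2) + (-3.8)·(-3.8) + (3.2)·(3.2)) / 4 = 42.8/4 = 10.7

S is symmetric (S[j,i] = S[i,j]). Assembling:

S = [[6, 1.5],
 [1.5, 10.7]]


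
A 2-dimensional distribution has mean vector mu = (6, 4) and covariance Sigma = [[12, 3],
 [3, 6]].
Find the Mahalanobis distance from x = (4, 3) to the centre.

Step 1 — centre the observation: (x - mu) = (-2, -1).

Step 2 — invert Sigma. det(Sigma) = 12·6 - (3)² = 63.
  Sigma^{-1} = (1/det) · [[d, -b], [-b, a]] = [[0.0952, -0.0476],
 [-0.0476, 0.1905]].

Step 3 — form the quadratic (x - mu)^T · Sigma^{-1} · (x - mu):
  Sigma^{-1} · (x - mu) = (-0.1429, -0.0952).
  (x - mu)^T · [Sigma^{-1} · (x - mu)] = (-2)·(-0.1429) + (-1)·(-0.0952) = 0.381.

Step 4 — take square root: d = √(0.381) ≈ 0.6172.

d(x, mu) = √(0.381) ≈ 0.6172


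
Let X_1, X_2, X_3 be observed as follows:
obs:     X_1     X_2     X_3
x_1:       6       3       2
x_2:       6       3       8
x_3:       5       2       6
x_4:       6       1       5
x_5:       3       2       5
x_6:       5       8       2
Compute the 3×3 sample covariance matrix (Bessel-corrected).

Step 1 — column means:
  mean(X_1) = (6 + 6 + 5 + 6 + 3 + 5) / 6 = 31/6 = 5.1667
  mean(X_2) = (3 + 3 + 2 + 1 + 2 + 8) / 6 = 19/6 = 3.1667
  mean(X_3) = (2 + 8 + 6 + 5 + 5 + 2) / 6 = 28/6 = 4.6667

Step 2 — sample covariance S[i,j] = (1/(n-1)) · Σ_k (x_{k,i} - mean_i) · (x_{k,j} - mean_j), with n-1 = 5.
  S[X_1,X_1] = ((0.8333)·(0.8333) + (0.8333)·(0.8333) + (-0.1667)·(-0.1667) + (0.8333)·(0.8333) + (-2.1667)·(-2.1667) + (-0.1667)·(-0.1667)) / 5 = 6.8333/5 = 1.3667
  S[X_1,X_2] = ((0.8333)·(-0.1667) + (0.8333)·(-0.1667) + (-0.1667)·(-1.1667) + (0.8333)·(-2.1667) + (-2.1667)·(-1.1667) + (-0.1667)·(4.8333)) / 5 = -0.1667/5 = -0.0333
  S[X_1,X_3] = ((0.8333)·(-2.6667) + (0.8333)·(3.3333) + (-0.1667)·(1.3333) + (0.8333)·(0.3333) + (-2.1667)·(0.3333) + (-0.1667)·(-2.6667)) / 5 = 0.3333/5 = 0.0667
  S[X_2,X_2] = ((-0.1667)·(-0.1667) + (-0.1667)·(-0.1667) + (-1.1667)·(-1.1667) + (-2.1667)·(-2.1667) + (-1.1667)·(-1.1667) + (4.8333)·(4.8333)) / 5 = 30.8333/5 = 6.1667
  S[X_2,X_3] = ((-0.1667)·(-2.6667) + (-0.1667)·(3.3333) + (-1.1667)·(1.3333) + (-2.1667)·(0.3333) + (-1.1667)·(0.3333) + (4.8333)·(-2.6667)) / 5 = -15.6667/5 = -3.1333
  S[X_3,X_3] = ((-2.6667)·(-2.6667) + (3.3333)·(3.3333) + (1.3333)·(1.3333) + (0.3333)·(0.3333) + (0.3333)·(0.3333) + (-2.6667)·(-2.6667)) / 5 = 27.3333/5 = 5.4667

S is symmetric (S[j,i] = S[i,j]). Assembling:

S = [[1.3667, -0.0333, 0.0667],
 [-0.0333, 6.1667, -3.1333],
 [0.0667, -3.1333, 5.4667]]


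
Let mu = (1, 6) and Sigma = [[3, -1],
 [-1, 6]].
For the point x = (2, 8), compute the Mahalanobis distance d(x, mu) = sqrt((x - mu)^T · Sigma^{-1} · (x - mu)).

Step 1 — centre the observation: (x - mu) = (1, 2).

Step 2 — invert Sigma. det(Sigma) = 3·6 - (-1)² = 17.
  Sigma^{-1} = (1/det) · [[d, -b], [-b, a]] = [[0.3529, 0.0588],
 [0.0588, 0.1765]].

Step 3 — form the quadratic (x - mu)^T · Sigma^{-1} · (x - mu):
  Sigma^{-1} · (x - mu) = (0.4706, 0.4118).
  (x - mu)^T · [Sigma^{-1} · (x - mu)] = (1)·(0.4706) + (2)·(0.4118) = 1.2941.

Step 4 — take square root: d = √(1.2941) ≈ 1.1376.

d(x, mu) = √(1.2941) ≈ 1.1376


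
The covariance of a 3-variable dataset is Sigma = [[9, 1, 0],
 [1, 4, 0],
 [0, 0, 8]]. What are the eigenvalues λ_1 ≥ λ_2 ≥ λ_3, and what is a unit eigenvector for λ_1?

Step 1 — characteristic polynomial p(λ) = det(λI - Sigma) = λ³ - tr·λ² + c_1·λ - det, where tr = trace, c_1 = sum of the principal 2×2 minors, det = det(Sigma):
  tr = 9 + 4 + 8 = 21,
  c_1 = (9·4 - (1)²) + (9·8 - (0)²) + (4·8 - (0)²) = 35 + 72 + 32 = 139,
  det = 9·(4·8 - (0)²) - (1)·((1)·8 - (0)·(0)) + (0)·((1)·(0) - 4·(0)) = 9·(32) - (1)·(8) + (0)·(0) = 280.
  So p(λ) = λ³ - 21λ² + 139λ - 280.
Step 2 — look for an integer root (rational root theorem: any rational root is an integer divisor of 280). Testing λ = 8:
  p(8) = 512 - 1344 + 1112 - 280 = 0  ✓
  Dividing out (λ - 8): p(λ) = (λ - 8)(λ² - 13λ + 35).
Step 3 — remaining eigenvalues from the quadratic λ² - 13λ + 35 = 0:
  Δ = 13² - 4·35 = 169 - 140 = 29,  λ = (13 ± √29)/2 = (13 ± 5.3852)/2 ≈ 9.1926 or 3.8074.
  Sorted: λ_1 = 9.1926,  λ_2 = 8,  λ_3 = 3.8074  (check: sum = 21 = tr ✓).

Step 4 — unit eigenvector for λ_1 ≈ 9.1926: v spans the null space of (Sigma - λ_1 I), whose rows are
  r_1 = (-0.1926, 1, 0),  r_2 = (1, -5.1926, 0),  r_3 = (0, 0, -1.1926).
  v is orthogonal to every row, so take v ∝ r_1 × r_3 = ((1)·(-1.1926) - (0)·(0), (0)·(0) - (-0.1926)·(-1.1926), (-0.1926)·(0) - (1)·(0)) ≈ (-1.1926, -0.2297, 0).
  Rescale (multiply by -1 so the first nonzero entry is positive): u = (1.1926, 0.2297, 0).
  ||u|| = √((1.1926)² + (0.2297)² + (0)²) = √(1.475) ≈ 1.2145,  v_1 = u/||u|| ≈ (0.982, 0.1891, 0) (||v_1|| = 1).

λ_1 = 9.1926,  λ_2 = 8,  λ_3 = 3.8074;  v_1 ≈ (0.982, 0.1891, 0)


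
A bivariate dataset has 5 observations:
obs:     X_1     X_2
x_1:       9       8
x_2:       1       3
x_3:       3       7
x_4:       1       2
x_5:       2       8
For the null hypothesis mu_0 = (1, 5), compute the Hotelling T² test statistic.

Step 1 — sample mean vector:
  mean(X_1) = (9 + 1 + 3 + 1 + 2) / 5 = 16/5 = 3.2
  mean(X_2) = (8 + 3 + 7 + 2 + 8) / 5 = 28/5 = 5.6
  x̄ = (3.2, 5.6),  deviation x̄ - mu_0 = (3.2, 5.6) - (1, 5) = (2.2, 0.6).

Step 2 — sample covariance matrix, S[i,j] = (1/(n-1)) · Σ_k (x_{k,i} - mean_i) · (x_{k,j} - mean_j), divisor n-1 = 4:
  S[X_1,X_1] = ((5.8)·(5.8) + (-2.2)·(-2.2) + (-0.2)·(-0.2) + (-2.2)·(-2.2) + (-1.2)·(-1.2)) / 4 = 44.8/4 = 11.2
  S[X_1,X_2] = ((5.8)·(2.4) + (-2.2)·(-2.6) + (-0.2)·(1.4) + (-2.2)·(-3.6) + (-1.2)·(2.4)) / 4 = 24.4/4 = 6.1
  S[X_2,X_2] = ((2.4)·(2.4) + (-2.6)·(-2.6) + (1.4)·(1.4) + (-3.6)·(-3.6) + (2.4)·(2.4)) / 4 = 33.2/4 = 8.3
  S = [[11.2, 6.1],
 [6.1, 8.3]].

Step 3 — invert S. det(S) = 11.2·8.3 - (6.1)² = 55.75.
  S^{-1} = (1/det) · [[d, -b], [-b, a]] = [[0.1489, -0.1094],
 [-0.1094, 0.2009]].

Step 4 — quadratic form (x̄ - mu_0)^T · S^{-1} · (x̄ - mu_0):
  S^{-1} · (x̄ - mu_0) = (0.2619, -0.1202),
  (x̄ - mu_0)^T · [...] = (2.2)·(0.2619) + (0.6)·(-0.1202) = 0.504.

Step 5 — scale by n: T² = 5 · 0.504 = 2.5202.

T² ≈ 2.5202


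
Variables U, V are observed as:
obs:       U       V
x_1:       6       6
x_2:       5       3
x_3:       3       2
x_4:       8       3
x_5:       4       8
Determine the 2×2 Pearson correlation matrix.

Step 1 — column means:
  mean(U) = (6 + 5 + 3 + 8 + 4) / 5 = 26/5 = 5.2
  mean(V) = (6 + 3 + 2 + 3 + 8) / 5 = 22/5 = 4.4

Step 2 — sample variances and covariances s[i,j] = (1/(n-1)) · Σ_k (x_{k,i} - mean_i) · (x_{k,j} - mean_j), with n-1 = 4:
  s[U,U] = ((0.8)·(0.8) + (-0.2)·(-0.2) + (-2.2)·(-2.2) + (2.8)·(2.8) + (-1.2)·(-1.2)) / 4 = 14.8/4 = 3.7
  s[U,V] = ((0.8)·(1.6) + (-0.2)·(-1.4) + (-2.2)·(-2.4) + (2.8)·(-1.4) + (-1.2)·(3.6)) / 4 = -1.4/4 = -0.35
  s[V,V] = ((1.6)·(1.6) + (-1.4)·(-1.4) + (-2.4)·(-2.4) + (-1.4)·(-1.4) + (3.6)·(3.6)) / 4 = 25.2/4 = 6.3
  Sample standard deviations s_i = √(s[i,i]):
  s(U) = √(3.7) = 1.9235
  s(V) = √(6.3) = 2.51

Step 3 — r_{ij} = s_{ij} / (s_i · s_j):
  r[U,U] = 1 (diagonal).
  r[U,V] = -0.35 / (1.9235 · 2.51) = -0.35 / 4.828 = -0.0725
  r[V,V] = 1 (diagonal).

R is symmetric with unit diagonal. Assembling:

R = [[1, -0.0725],
 [-0.0725, 1]]


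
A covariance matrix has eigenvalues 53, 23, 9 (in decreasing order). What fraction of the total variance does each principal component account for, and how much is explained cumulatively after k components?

Step 1 — total variance = trace(Sigma) = Σ λ_i = 53 + 23 + 9 = 85.

Step 2 — fraction explained by component i = λ_i / Σ λ:
  PC1: 53/85 = 0.6235
  PC2: 23/85 = 0.2706
  PC3: 9/85 = 0.1059

Step 3 — cumulative fraction after k components = (λ_1 + ... + λ_k) / Σ λ:
  k = 1: 53/85 = 0.6235
  k = 2: (53 + 23)/85 = 76/85 = 0.8941
  k = 3: (53 + 23 + 9)/85 = 85/85 = 1

Summary (fraction, with percent):

explained: PC1 0.6235 (62.35%), PC2 0.2706 (27.06%), PC3 0.1059 (10.59%);  cumulative: 0.6235, 0.8941, 1


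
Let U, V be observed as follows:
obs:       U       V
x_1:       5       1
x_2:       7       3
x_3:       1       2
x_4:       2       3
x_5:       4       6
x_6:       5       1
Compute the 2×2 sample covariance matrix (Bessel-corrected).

Step 1 — column means:
  mean(U) = (5 + 7 + 1 + 2 + 4 + 5) / 6 = 24/6 = 4
  mean(V) = (1 + 3 + 2 + 3 + 6 + 1) / 6 = 16/6 = 2.6667

Step 2 — sample covariance S[i,j] = (1/(n-1)) · Σ_k (x_{k,i} - mean_i) · (x_{k,j} - mean_j), with n-1 = 5.
  S[U,U] = ((1)·(1) + (3)·(3) + (-3)·(-3) + (-2)·(-2) + (0)·(0) + (1)·(1)) / 5 = 24/5 = 4.8
  S[U,V] = ((1)·(-1.6667) + (3)·(0.3333) + (-3)·(-0.6667) + (-2)·(0.3333) + (0)·(3.3333) + (1)·(-1.6667)) / 5 = -1/5 = -0.2
  S[V,V] = ((-1.6667)·(-1.6667) + (0.3333)·(0.3333) + (-0.6667)·(-0.6667) + (0.3333)·(0.3333) + (3.3333)·(3.3333) + (-1.6667)·(-1.6667)) / 5 = 17.3333/5 = 3.4667

S is symmetric (S[j,i] = S[i,j]). Assembling:

S = [[4.8, -0.2],
 [-0.2, 3.4667]]


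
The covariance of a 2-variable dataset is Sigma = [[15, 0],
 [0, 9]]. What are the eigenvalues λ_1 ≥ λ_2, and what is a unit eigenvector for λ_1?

Step 1 — characteristic polynomial of 2×2 Sigma:
  det(Sigma - λI) = λ² - trace · λ + det = 0.
  trace = 15 + 9 = 24, det = 15·9 - (0)² = 135.
Step 2 — discriminant:
  Δ = trace² - 4·det = 576 - 540 = 36.
Step 3 — eigenvalues:
  λ = (trace ± √Δ)/2 = (24 ± 6)/2,
  λ_1 = 15,  λ_2 = 9.

Step 4 — unit eigenvector for λ_1: Sigma is diagonal, so its eigenvectors are the coordinate axes. λ_1 = 15 is the diagonal entry on the first coordinate axis, hence
  v_1 = (1, 0) (||v_1|| = 1).

λ_1 = 15,  λ_2 = 9;  v_1 ≈ (1, 0)


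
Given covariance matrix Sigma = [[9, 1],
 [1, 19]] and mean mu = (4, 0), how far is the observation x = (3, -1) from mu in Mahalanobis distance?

Step 1 — centre the observation: (x - mu) = (-1, -1).

Step 2 — invert Sigma. det(Sigma) = 9·19 - (1)² = 170.
  Sigma^{-1} = (1/det) · [[d, -b], [-b, a]] = [[0.1118, -0.0059],
 [-0.0059, 0.0529]].

Step 3 — form the quadratic (x - mu)^T · Sigma^{-1} · (x - mu):
  Sigma^{-1} · (x - mu) = (-0.1059, -0.0471).
  (x - mu)^T · [Sigma^{-1} · (x - mu)] = (-1)·(-0.1059) + (-1)·(-0.0471) = 0.1529.

Step 4 — take square root: d = √(0.1529) ≈ 0.3911.

d(x, mu) = √(0.1529) ≈ 0.3911


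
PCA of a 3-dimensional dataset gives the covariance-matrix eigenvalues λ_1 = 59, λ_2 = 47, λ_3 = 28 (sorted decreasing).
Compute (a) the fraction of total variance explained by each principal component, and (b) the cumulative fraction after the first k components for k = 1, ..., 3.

Step 1 — total variance = trace(Sigma) = Σ λ_i = 59 + 47 + 28 = 134.

Step 2 — fraction explained by component i = λ_i / Σ λ:
  PC1: 59/134 = 0.4403
  PC2: 47/134 = 0.3507
  PC3: 28/134 = 0.209

Step 3 — cumulative fraction after k components = (λ_1 + ... + λ_k) / Σ λ:
  k = 1: 59/134 = 0.4403
  k = 2: (59 + 47)/134 = 106/134 = 0.791
  k = 3: (59 + 47 + 28)/134 = 134/134 = 1

Summary (fraction, with percent):

explained: PC1 0.4403 (44.03%), PC2 0.3507 (35.07%), PC3 0.209 (20.9%);  cumulative: 0.4403, 0.791, 1


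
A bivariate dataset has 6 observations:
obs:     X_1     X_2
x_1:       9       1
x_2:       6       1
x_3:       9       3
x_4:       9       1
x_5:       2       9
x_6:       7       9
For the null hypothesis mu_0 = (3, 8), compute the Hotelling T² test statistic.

Step 1 — sample mean vector:
  mean(X_1) = (9 + 6 + 9 + 9 + 2 + 7) / 6 = 42/6 = 7
  mean(X_2) = (1 + 1 + 3 + 1 + 9 + 9) / 6 = 24/6 = 4
  x̄ = (7, 4),  deviation x̄ - mu_0 = (7, 4) - (3, 8) = (4, -4).

Step 2 — sample covariance matrix, S[i,j] = (1/(n-1)) · Σ_k (x_{k,i} - mean_i) · (x_{k,j} - mean_j), divisor n-1 = 5:
  S[X_1,X_1] = ((2)·(2) + (-1)·(-1) + (2)·(2) + (2)·(2) + (-5)·(-5) + (0)·(0)) / 5 = 38/5 = 7.6
  S[X_1,X_2] = ((2)·(-3) + (-1)·(-3) + (2)·(-1) + (2)·(-3) + (-5)·(5) + (0)·(5)) / 5 = -36/5 = -7.2
  S[X_2,X_2] = ((-3)·(-3) + (-3)·(-3) + (-1)·(-1) + (-3)·(-3) + (5)·(5) + (5)·(5)) / 5 = 78/5 = 15.6
  S = [[7.6, -7.2],
 [-7.2, 15.6]].

Step 3 — invert S. det(S) = 7.6·15.6 - (-7.2)² = 66.72.
  S^{-1} = (1/det) · [[d, -b], [-b, a]] = [[0.2338, 0.1079],
 [0.1079, 0.1139]].

Step 4 — quadratic form (x̄ - mu_0)^T · S^{-1} · (x̄ - mu_0):
  S^{-1} · (x̄ - mu_0) = (0.5036, -0.024),
  (x̄ - mu_0)^T · [...] = (4)·(0.5036) + (-4)·(-0.024) = 2.1103.

Step 5 — scale by n: T² = 6 · 2.1103 = 12.6619.

T² ≈ 12.6619


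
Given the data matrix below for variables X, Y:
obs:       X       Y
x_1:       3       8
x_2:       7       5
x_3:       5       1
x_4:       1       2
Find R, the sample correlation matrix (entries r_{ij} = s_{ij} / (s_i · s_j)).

Step 1 — column means:
  mean(X) = (3 + 7 + 5 + 1) / 4 = 16/4 = 4
  mean(Y) = (8 + 5 + 1 + 2) / 4 = 16/4 = 4

Step 2 — sample variances and covariances s[i,j] = (1/(n-1)) · Σ_k (x_{k,i} - mean_i) · (x_{k,j} - mean_j), with n-1 = 3:
  s[X,X] = ((-1)·(-1) + (3)·(3) + (1)·(1) + (-3)·(-3)) / 3 = 20/3 = 6.6667
  s[X,Y] = ((-1)·(4) + (3)·(1) + (1)·(-3) + (-3)·(-2)) / 3 = 2/3 = 0.6667
  s[Y,Y] = ((4)·(4) + (1)·(1) + (-3)·(-3) + (-2)·(-2)) / 3 = 30/3 = 10
  Sample standard deviations s_i = √(s[i,i]):
  s(X) = √(6.6667) = 2.582
  s(Y) = √(10) = 3.1623

Step 3 — r_{ij} = s_{ij} / (s_i · s_j):
  r[X,X] = 1 (diagonal).
  r[X,Y] = 0.6667 / (2.582 · 3.1623) = 0.6667 / 8.165 = 0.0816
  r[Y,Y] = 1 (diagonal).

R is symmetric with unit diagonal. Assembling:

R = [[1, 0.0816],
 [0.0816, 1]]


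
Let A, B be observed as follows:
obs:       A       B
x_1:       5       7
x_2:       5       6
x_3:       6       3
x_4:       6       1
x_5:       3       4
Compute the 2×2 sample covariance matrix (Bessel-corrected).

Step 1 — column means:
  mean(A) = (5 + 5 + 6 + 6 + 3) / 5 = 25/5 = 5
  mean(B) = (7 + 6 + 3 + 1 + 4) / 5 = 21/5 = 4.2

Step 2 — sample covariance S[i,j] = (1/(n-1)) · Σ_k (x_{k,i} - mean_i) · (x_{k,j} - mean_j), with n-1 = 4.
  S[A,A] = ((0)·(0) + (0)·(0) + (1)·(1) + (1)·(1) + (-2)·(-2)) / 4 = 6/4 = 1.5
  S[A,B] = ((0)·(2.8) + (0)·(1.8) + (1)·(-1.2) + (1)·(-3.2) + (-2)·(-0.2)) / 4 = -4/4 = -1
  S[B,B] = ((2.8)·(2.8) + (1.8)·(1.8) + (-1.2)·(-1.2) + (-3.2)·(-3.2) + (-0.2)·(-0.2)) / 4 = 22.8/4 = 5.7

S is symmetric (S[j,i] = S[i,j]). Assembling:

S = [[1.5, -1],
 [-1, 5.7]]


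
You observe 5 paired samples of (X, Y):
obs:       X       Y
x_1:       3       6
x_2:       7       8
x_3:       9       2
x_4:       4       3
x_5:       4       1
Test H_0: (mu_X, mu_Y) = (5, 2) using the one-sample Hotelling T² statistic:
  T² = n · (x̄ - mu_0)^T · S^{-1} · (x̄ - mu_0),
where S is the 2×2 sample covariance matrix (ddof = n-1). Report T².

Step 1 — sample mean vector:
  mean(X) = (3 + 7 + 9 + 4 + 4) / 5 = 27/5 = 5.4
  mean(Y) = (6 + 8 + 2 + 3 + 1) / 5 = 20/5 = 4
  x̄ = (5.4, 4),  deviation x̄ - mu_0 = (5.4, 4) - (5, 2) = (0.4, 2).

Step 2 — sample covariance matrix, S[i,j] = (1/(n-1)) · Σ_k (x_{k,i} - mean_i) · (x_{k,j} - mean_j), divisor n-1 = 4:
  S[X,X] = ((-2.4)·(-2.4) + (1.6)·(1.6) + (3.6)·(3.6) + (-1.4)·(-1.4) + (-1.4)·(-1.4)) / 4 = 25.2/4 = 6.3
  S[X,Y] = ((-2.4)·(2) + (1.6)·(4) + (3.6)·(-2) + (-1.4)·(-1) + (-1.4)·(-3)) / 4 = 0/4 = 0
  S[Y,Y] = ((2)·(2) + (4)·(4) + (-2)·(-2) + (-1)·(-1) + (-3)·(-3)) / 4 = 34/4 = 8.5
  S = [[6.3, 0],
 [0, 8.5]].

Step 3 — invert S. det(S) = 6.3·8.5 - (0)² = 53.55.
  S^{-1} = (1/det) · [[d, -b], [-b, a]] = [[0.1587, 0],
 [0, 0.1176]].

Step 4 — quadratic form (x̄ - mu_0)^T · S^{-1} · (x̄ - mu_0):
  S^{-1} · (x̄ - mu_0) = (0.0635, 0.2353),
  (x̄ - mu_0)^T · [...] = (0.4)·(0.0635) + (2)·(0.2353) = 0.496.

Step 5 — scale by n: T² = 5 · 0.496 = 2.4799.

T² ≈ 2.4799
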